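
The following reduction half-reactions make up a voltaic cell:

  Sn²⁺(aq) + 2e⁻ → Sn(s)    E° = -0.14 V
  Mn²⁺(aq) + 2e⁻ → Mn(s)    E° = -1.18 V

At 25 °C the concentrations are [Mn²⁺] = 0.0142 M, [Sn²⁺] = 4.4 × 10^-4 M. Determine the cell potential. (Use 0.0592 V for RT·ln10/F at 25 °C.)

The Sn²⁺/Sn couple has the higher reduction potential and acts as the cathode, so E°_cell = -0.14 − (-1.18) = 1.04 V.
Balancing electrons gives n = 2; the reaction quotient is Q = [Mn²⁺]/[Sn²⁺] = 32.3.
At 25 °C, E = E° − (0.0592/n) log Q = 1.04 − (0.0592/2)(1.509) = 1.040 − 0.045 = 0.995 V.

0.995 V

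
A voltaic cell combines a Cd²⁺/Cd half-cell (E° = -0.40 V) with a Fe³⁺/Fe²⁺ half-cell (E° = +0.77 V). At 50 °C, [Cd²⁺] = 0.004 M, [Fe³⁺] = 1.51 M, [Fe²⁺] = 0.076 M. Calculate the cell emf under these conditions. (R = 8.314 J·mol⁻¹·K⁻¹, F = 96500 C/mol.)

1.33 V

The Fe³⁺/Fe²⁺ couple has the higher reduction potential and acts as the cathode, so E°_cell = +0.77 − (-0.40) = 1.17 V.
Balancing electrons gives n = 2; the reaction quotient is Q = [Cd²⁺]·[Fe²⁺]^2/[Fe³⁺]^2 = 1.01 × 10^-5.
E = E° − (RT/nF) ln Q = 1.17 − (8.314×323)/(2×96500) × (-11.500) = 1.170 + 0.160 = 1.330 V.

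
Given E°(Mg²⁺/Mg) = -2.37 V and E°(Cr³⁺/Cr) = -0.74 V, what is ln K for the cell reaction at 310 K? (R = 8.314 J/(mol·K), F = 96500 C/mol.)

E°_cell = -0.74 − (-2.37) = 1.63 V, with n = 6 electrons transferred.
At equilibrium E = 0, so the Nernst equation gives ln K = nFE°/RT = (6)(96500)(1.63)/((8.314)(310)) = 366.18.

ln K = 366.2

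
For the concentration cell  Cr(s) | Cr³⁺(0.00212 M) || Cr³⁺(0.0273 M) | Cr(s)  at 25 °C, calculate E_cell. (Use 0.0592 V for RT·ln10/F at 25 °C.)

Both half-cells are Cr³⁺/Cr, so E°_cell = 0. The concentrated side is the cathode; the cell reaction moves Cr³⁺ from high to low concentration with n = 3.
Q = [Cr³⁺]_dilute/[Cr³⁺]_conc = 0.00212/0.0273 = 0.0777.
E = 0 − (0.0592/3) log Q = −(0.0592/3)(-1.110) = 0.0219 V.

0.022 V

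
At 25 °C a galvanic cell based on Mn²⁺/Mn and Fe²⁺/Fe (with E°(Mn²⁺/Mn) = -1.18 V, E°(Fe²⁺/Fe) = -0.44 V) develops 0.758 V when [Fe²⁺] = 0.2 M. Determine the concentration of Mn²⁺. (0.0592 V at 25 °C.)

From the Nernst equation, log Q = n(E° − E)/0.0592 = 2(0.74 − 0.758)/0.0592 = -0.608, so Q = 0.247.
With Q = [Mn²⁺]/[Fe²⁺] and the known concentrations, [Mn²⁺] in the numerator gives [Mn²⁺] = 0.049 M.

0.049 M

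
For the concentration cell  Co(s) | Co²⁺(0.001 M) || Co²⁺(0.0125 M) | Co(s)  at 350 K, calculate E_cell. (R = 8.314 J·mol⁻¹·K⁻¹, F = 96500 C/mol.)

0.038 V

Both half-cells are Co²⁺/Co, so E°_cell = 0. The concentrated side is the cathode; the cell reaction moves Co²⁺ from high to low concentration with n = 2.
Q = [Co²⁺]_dilute/[Co²⁺]_conc = 0.001/0.0125 = 0.0800.
E = 0 − (RT/nF) ln Q = −((8.314×350)/(2×96500))(-2.526) = 0.0381 V.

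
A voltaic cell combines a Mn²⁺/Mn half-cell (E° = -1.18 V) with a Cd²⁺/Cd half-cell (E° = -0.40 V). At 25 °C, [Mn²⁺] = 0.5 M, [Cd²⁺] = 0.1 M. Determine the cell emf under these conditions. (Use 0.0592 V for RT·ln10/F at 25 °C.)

0.759 V

The Cd²⁺/Cd couple has the higher reduction potential and acts as the cathode, so E°_cell = -0.40 − (-1.18) = 0.78 V.
Balancing electrons gives n = 2; the reaction quotient is Q = [Mn²⁺]/[Cd²⁺] = 5.00.
At 25 °C, E = E° − (0.0592/n) log Q = 0.78 − (0.0592/2)(0.699) = 0.780 − 0.021 = 0.759 V.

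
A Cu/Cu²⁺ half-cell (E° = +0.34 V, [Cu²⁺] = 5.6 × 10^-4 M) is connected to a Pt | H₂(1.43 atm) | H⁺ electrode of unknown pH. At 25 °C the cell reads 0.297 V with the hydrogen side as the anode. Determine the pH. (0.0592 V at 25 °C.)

E°_cell = 0.34 V and n = 2.
log Q = n(E° − E)/0.0592 = 2×(0.34 − 0.297)/0.0592 = 1.453.
With Q = [H⁺]^2 / ([Cu²⁺]·P(H₂)), solving for [H⁺] gives log[H⁺] = -0.822, so pH = 0.82.

pH = 0.82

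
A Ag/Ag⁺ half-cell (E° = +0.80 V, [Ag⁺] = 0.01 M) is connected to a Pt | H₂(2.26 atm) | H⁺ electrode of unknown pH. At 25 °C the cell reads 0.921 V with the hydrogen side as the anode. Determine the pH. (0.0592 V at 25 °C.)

E°_cell = 0.80 V and n = 2.
log Q = n(E° − E)/0.0592 = 2×(0.80 − 0.921)/0.0592 = -4.088.
With Q = [H⁺]^2 / ([Ag⁺]^2·P(H₂)), solving for [H⁺] gives log[H⁺] = -3.867, so pH = 3.87.

pH = 3.87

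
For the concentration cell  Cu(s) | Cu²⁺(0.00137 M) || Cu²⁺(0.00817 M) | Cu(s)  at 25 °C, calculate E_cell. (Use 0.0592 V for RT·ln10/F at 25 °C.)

Both half-cells are Cu²⁺/Cu, so E°_cell = 0. The concentrated side is the cathode; the cell reaction moves Cu²⁺ from high to low concentration with n = 2.
Q = [Cu²⁺]_dilute/[Cu²⁺]_conc = 0.00137/0.00817 = 0.168.
E = 0 − (0.0592/2) log Q = −(0.0592/2)(-0.776) = 0.0230 V.

0.023 V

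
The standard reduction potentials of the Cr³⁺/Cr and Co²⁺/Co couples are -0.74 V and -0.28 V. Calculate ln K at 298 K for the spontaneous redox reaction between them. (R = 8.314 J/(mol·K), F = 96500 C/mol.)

ln K = 107.5

E°_cell = -0.28 − (-0.74) = 0.46 V, with n = 6 electrons transferred.
At equilibrium E = 0, so the Nernst equation gives ln K = nFE°/RT = (6)(96500)(0.46)/((8.314)(298)) = 107.50.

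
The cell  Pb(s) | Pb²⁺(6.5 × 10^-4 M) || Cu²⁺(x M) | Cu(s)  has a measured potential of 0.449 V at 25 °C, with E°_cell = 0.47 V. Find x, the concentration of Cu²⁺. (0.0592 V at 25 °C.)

1.3 × 10^-4 M

From the Nernst equation, log Q = n(E° − E)/0.0592 = 2(0.47 − 0.449)/0.0592 = 0.709, so Q = 5.12.
With Q = [Pb²⁺]/[Cu²⁺] and the known concentrations, [Cu²⁺] in the denominator gives [Cu²⁺] = 1.3 × 10^-4 M.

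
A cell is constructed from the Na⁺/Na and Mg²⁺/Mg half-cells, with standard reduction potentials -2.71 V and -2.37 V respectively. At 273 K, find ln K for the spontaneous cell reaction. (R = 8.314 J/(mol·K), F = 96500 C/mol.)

E°_cell = -2.37 − (-2.71) = 0.34 V, with n = 2 electrons transferred.
At equilibrium E = 0, so the Nernst equation gives ln K = nFE°/RT = (2)(96500)(0.34)/((8.314)(273)) = 28.91.

ln K = 28.9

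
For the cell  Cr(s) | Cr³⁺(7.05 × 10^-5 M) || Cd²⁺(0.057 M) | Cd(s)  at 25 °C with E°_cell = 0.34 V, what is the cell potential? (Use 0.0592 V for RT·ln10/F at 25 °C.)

0.385 V

Balancing electrons gives n = 6; the reaction quotient is Q = [Cr³⁺]^2/[Cd²⁺]^3 = 2.68 × 10^-5.
At 25 °C, E = E° − (0.0592/n) log Q = 0.34 − (0.0592/6)(-4.571) = 0.340 + 0.045 = 0.385 V.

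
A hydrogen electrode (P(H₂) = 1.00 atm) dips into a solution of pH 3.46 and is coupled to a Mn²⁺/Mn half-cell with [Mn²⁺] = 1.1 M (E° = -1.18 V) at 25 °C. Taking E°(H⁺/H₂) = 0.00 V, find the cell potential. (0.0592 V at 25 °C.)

0.97 V

The hydrogen couple is the cathode, so E°_cell = 1.18 V; n = 2.
[H⁺] = 10^(−3.46) = 3.5 × 10^-4 M, and Q = [Mn²⁺]·P(H₂) / [H⁺]^2 = 9.15 × 10^6.
E = E° − (0.0592/2) log Q = 1.18 − (0.0592/2)(6.961) = 0.974 V.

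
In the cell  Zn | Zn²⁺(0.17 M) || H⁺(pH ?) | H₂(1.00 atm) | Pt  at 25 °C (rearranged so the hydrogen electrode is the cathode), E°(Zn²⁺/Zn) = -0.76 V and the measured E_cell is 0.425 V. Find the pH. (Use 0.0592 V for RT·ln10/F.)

pH = 6.04

E°_cell = 0.76 V and n = 2.
log Q = n(E° − E)/0.0592 = 2×(0.76 − 0.425)/0.0592 = 11.318.
With Q = [Zn²⁺]·P(H₂) / [H⁺]^2, solving for [H⁺] gives log[H⁺] = -6.044, so pH = 6.04.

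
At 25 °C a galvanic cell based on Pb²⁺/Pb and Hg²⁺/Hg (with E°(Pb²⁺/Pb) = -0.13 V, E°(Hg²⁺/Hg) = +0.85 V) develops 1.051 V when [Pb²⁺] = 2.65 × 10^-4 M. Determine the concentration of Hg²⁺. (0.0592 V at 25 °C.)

From the Nernst equation, log Q = n(E° − E)/0.0592 = 2(0.98 − 1.051)/0.0592 = -2.399, so Q = 0.00399.
With Q = [Pb²⁺]/[Hg²⁺] and the known concentrations, [Hg²⁺] in the denominator gives [Hg²⁺] = 0.066 M.

0.066 M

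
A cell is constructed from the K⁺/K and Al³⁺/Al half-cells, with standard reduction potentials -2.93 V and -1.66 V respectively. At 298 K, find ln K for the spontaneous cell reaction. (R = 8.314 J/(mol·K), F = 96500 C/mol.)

ln K = 148.4

E°_cell = -1.66 − (-2.93) = 1.27 V, with n = 3 electrons transferred.
At equilibrium E = 0, so the Nernst equation gives ln K = nFE°/RT = (3)(96500)(1.27)/((8.314)(298)) = 148.40.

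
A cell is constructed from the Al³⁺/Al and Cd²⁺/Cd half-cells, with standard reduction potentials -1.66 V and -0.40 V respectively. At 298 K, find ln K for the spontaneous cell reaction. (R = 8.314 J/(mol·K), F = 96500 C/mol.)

ln K = 294.5

E°_cell = -0.40 − (-1.66) = 1.26 V, with n = 6 electrons transferred.
At equilibrium E = 0, so the Nernst equation gives ln K = nFE°/RT = (6)(96500)(1.26)/((8.314)(298)) = 294.46.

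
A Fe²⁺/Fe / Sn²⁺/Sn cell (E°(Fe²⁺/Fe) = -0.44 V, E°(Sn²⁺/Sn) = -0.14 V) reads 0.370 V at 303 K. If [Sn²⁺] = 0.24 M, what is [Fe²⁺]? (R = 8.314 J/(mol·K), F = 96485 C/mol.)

0.0011 M

From the Nernst equation, ln Q = nF(E° − E)/RT = 2×96485×(0.30 − 0.370)/(8.314×303) = -5.362, so Q = 0.00469.
With Q = [Fe²⁺]/[Sn²⁺] and the known concentrations, [Fe²⁺] in the numerator gives [Fe²⁺] = 0.0011 M.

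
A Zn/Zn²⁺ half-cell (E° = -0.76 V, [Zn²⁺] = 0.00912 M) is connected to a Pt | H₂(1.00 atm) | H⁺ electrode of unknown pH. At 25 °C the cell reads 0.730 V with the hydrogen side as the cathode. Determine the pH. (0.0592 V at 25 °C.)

pH = 1.53

E°_cell = 0.76 V and n = 2.
log Q = n(E° − E)/0.0592 = 2×(0.76 − 0.730)/0.0592 = 1.014.
With Q = [Zn²⁺]·P(H₂) / [H⁺]^2, solving for [H⁺] gives log[H⁺] = -1.527, so pH = 1.53.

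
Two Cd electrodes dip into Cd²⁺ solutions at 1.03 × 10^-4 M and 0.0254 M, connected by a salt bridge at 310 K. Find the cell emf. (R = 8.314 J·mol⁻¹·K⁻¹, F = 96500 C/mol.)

Both half-cells are Cd²⁺/Cd, so E°_cell = 0. The concentrated side is the cathode; the cell reaction moves Cd²⁺ from high to low concentration with n = 2.
Q = [Cd²⁺]_dilute/[Cd²⁺]_conc = 1.03 × 10^-4/0.0254 = 0.00406.
E = 0 − (RT/nF) ln Q = −((8.314×310)/(2×96500))(-5.508) = 0.0736 V.

0.074 V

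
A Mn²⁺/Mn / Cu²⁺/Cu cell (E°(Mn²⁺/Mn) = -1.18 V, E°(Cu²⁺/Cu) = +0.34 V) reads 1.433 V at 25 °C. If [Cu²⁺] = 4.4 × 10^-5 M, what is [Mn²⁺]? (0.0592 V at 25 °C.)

0.038 M

From the Nernst equation, log Q = n(E° − E)/0.0592 = 2(1.52 − 1.433)/0.0592 = 2.939, so Q = 869.
With Q = [Mn²⁺]/[Cu²⁺] and the known concentrations, [Mn²⁺] in the numerator gives [Mn²⁺] = 0.038 M.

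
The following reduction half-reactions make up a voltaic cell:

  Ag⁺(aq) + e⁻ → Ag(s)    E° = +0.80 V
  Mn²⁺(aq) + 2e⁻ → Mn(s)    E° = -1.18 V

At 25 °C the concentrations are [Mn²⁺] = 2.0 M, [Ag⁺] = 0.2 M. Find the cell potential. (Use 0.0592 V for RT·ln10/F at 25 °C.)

The Ag⁺/Ag couple has the higher reduction potential and acts as the cathode, so E°_cell = +0.80 − (-1.18) = 1.98 V.
Balancing electrons gives n = 2; the reaction quotient is Q = [Mn²⁺]/[Ag⁺]^2 = 50.0.
At 25 °C, E = E° − (0.0592/n) log Q = 1.98 − (0.0592/2)(1.699) = 1.980 − 0.050 = 1.930 V.

1.93 V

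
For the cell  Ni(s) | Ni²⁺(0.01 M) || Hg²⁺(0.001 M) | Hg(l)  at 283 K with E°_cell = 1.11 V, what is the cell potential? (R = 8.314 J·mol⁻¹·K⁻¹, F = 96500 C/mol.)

Balancing electrons gives n = 2; the reaction quotient is Q = [Ni²⁺]/[Hg²⁺] = 10.0.
E = E° − (RT/nF) ln Q = 1.11 − (8.314×283)/(2×96500) × (2.303) = 1.110 − 0.028 = 1.082 V.

1.08 V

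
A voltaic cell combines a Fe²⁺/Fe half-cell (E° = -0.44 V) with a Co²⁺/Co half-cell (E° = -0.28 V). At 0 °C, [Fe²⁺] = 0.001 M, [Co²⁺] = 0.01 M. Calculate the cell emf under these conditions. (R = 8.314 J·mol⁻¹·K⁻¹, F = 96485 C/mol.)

0.187 V

The Co²⁺/Co couple has the higher reduction potential and acts as the cathode, so E°_cell = -0.28 − (-0.44) = 0.16 V.
Balancing electrons gives n = 2; the reaction quotient is Q = [Fe²⁺]/[Co²⁺] = 0.100.
E = E° − (RT/nF) ln Q = 0.16 − (8.314×273)/(2×96485) × (-2.303) = 0.160 + 0.027 = 0.187 V.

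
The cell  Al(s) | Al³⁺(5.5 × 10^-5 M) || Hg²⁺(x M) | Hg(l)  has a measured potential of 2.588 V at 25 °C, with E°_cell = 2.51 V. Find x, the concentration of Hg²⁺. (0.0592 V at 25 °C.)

0.62 M

From the Nernst equation, log Q = n(E° − E)/0.0592 = 6(2.51 − 2.588)/0.0592 = -7.905, so Q = 1.24 × 10^-8.
With Q = [Al³⁺]^2/[Hg²⁺]^3 and the known concentrations, [Hg²⁺]^3 in the denominator gives [Hg²⁺] = 0.62 M.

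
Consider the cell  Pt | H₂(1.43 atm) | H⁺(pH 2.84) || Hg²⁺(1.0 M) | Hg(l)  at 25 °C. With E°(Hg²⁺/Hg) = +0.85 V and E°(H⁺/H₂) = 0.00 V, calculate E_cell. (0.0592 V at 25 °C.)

The Hg²⁺/Hg couple is the cathode, so E°_cell = 0.85 V; n = 2.
[H⁺] = 10^(−2.84) = 0.0014 M, and Q = [H⁺]^2 / ([Hg²⁺]·P(H₂)) = 1.46 × 10^-6.
E = E° − (0.0592/2) log Q = 0.85 − (0.0592/2)(-5.835) = 1.023 V.

1.02 V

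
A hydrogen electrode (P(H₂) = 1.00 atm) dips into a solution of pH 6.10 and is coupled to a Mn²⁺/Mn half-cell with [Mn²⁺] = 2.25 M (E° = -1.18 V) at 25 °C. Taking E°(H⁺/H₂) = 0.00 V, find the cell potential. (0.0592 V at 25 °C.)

0.81 V

The hydrogen couple is the cathode, so E°_cell = 1.18 V; n = 2.
[H⁺] = 10^(−6.10) = 7.9 × 10^-7 M, and Q = [Mn²⁺]·P(H₂) / [H⁺]^2 = 3.57 × 10^12.
E = E° − (0.0592/2) log Q = 1.18 − (0.0592/2)(12.552) = 0.808 V.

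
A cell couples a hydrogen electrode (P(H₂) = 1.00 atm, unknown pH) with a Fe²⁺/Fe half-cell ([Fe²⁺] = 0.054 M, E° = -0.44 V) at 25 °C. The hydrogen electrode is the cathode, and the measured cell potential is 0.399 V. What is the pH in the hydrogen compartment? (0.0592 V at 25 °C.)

pH = 1.33

E°_cell = 0.44 V and n = 2.
log Q = n(E° − E)/0.0592 = 2×(0.44 − 0.399)/0.0592 = 1.385.
With Q = [Fe²⁺]·P(H₂) / [H⁺]^2, solving for [H⁺] gives log[H⁺] = -1.326, so pH = 1.33.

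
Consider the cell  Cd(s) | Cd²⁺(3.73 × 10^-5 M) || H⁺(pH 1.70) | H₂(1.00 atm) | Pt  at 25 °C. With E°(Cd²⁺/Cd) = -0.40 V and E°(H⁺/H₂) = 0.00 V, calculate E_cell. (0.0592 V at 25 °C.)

0.43 V

The hydrogen couple is the cathode, so E°_cell = 0.40 V; n = 2.
[H⁺] = 10^(−1.70) = 0.020 M, and Q = [Cd²⁺]·P(H₂) / [H⁺]^2 = 0.0937.
E = E° − (0.0592/2) log Q = 0.40 − (0.0592/2)(-1.028) = 0.430 V.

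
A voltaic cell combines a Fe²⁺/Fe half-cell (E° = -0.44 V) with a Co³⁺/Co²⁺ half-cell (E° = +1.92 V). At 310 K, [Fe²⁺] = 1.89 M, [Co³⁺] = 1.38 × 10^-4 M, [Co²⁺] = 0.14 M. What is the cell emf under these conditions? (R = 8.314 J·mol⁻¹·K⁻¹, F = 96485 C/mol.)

2.17 V

The Co³⁺/Co²⁺ couple has the higher reduction potential and acts as the cathode, so E°_cell = +1.92 − (-0.44) = 2.36 V.
Balancing electrons gives n = 2; the reaction quotient is Q = [Fe²⁺]·[Co²⁺]^2/[Co³⁺]^2 = 1.95 × 10^6.
E = E° − (RT/nF) ln Q = 2.36 − (8.314×310)/(2×96485) × (14.481) = 2.360 − 0.193 = 2.167 V.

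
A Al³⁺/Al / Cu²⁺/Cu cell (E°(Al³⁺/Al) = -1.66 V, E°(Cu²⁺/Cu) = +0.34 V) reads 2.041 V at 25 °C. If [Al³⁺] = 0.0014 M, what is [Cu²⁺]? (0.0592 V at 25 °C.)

From the Nernst equation, log Q = n(E° − E)/0.0592 = 6(2.00 − 2.041)/0.0592 = -4.155, so Q = 6.99 × 10^-5.
With Q = [Al³⁺]^2/[Cu²⁺]^3 and the known concentrations, [Cu²⁺]^3 in the denominator gives [Cu²⁺] = 0.3 M.

0.3 M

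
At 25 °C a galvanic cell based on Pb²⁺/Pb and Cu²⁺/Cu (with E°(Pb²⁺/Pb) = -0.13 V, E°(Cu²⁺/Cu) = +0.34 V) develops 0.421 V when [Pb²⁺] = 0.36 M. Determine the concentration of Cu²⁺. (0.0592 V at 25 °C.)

0.008 M

From the Nernst equation, log Q = n(E° − E)/0.0592 = 2(0.47 − 0.421)/0.0592 = 1.655, so Q = 45.2.
With Q = [Pb²⁺]/[Cu²⁺] and the known concentrations, [Cu²⁺] in the denominator gives [Cu²⁺] = 0.008 M.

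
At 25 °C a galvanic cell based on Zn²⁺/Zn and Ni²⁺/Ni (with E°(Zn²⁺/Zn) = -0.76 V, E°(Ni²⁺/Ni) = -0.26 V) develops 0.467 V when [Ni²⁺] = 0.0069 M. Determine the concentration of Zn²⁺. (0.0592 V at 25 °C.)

0.09 M

From the Nernst equation, log Q = n(E° − E)/0.0592 = 2(0.50 − 0.467)/0.0592 = 1.115, so Q = 13.0.
With Q = [Zn²⁺]/[Ni²⁺] and the known concentrations, [Zn²⁺] in the numerator gives [Zn²⁺] = 0.09 M.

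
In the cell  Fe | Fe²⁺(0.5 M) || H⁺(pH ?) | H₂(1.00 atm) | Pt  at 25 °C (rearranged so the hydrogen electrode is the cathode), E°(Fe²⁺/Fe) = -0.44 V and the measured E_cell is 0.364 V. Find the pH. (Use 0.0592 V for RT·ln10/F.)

pH = 1.43

E°_cell = 0.44 V and n = 2.
log Q = n(E° − E)/0.0592 = 2×(0.44 − 0.364)/0.0592 = 2.568.
With Q = [Fe²⁺]·P(H₂) / [H⁺]^2, solving for [H⁺] gives log[H⁺] = -1.434, so pH = 1.43.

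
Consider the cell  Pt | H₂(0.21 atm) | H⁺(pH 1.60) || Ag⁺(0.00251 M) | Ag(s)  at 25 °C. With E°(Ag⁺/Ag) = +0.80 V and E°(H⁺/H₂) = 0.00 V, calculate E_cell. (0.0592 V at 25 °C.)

The Ag⁺/Ag couple is the cathode, so E°_cell = 0.80 V; n = 2.
[H⁺] = 10^(−1.60) = 0.025 M, and Q = [H⁺]^2 / ([Ag⁺]^2·P(H₂)) = 477.
E = E° − (0.0592/2) log Q = 0.80 − (0.0592/2)(2.678) = 0.721 V.

0.72 V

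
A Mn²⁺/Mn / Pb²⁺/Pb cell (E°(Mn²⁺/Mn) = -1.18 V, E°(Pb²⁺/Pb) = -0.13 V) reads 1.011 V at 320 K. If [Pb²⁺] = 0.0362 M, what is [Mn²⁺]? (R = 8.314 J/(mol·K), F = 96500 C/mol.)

From the Nernst equation, ln Q = nF(E° − E)/RT = 2×96500×(1.05 − 1.011)/(8.314×320) = 2.829, so Q = 16.9.
With Q = [Mn²⁺]/[Pb²⁺] and the known concentrations, [Mn²⁺] in the numerator gives [Mn²⁺] = 0.61 M.

0.61 M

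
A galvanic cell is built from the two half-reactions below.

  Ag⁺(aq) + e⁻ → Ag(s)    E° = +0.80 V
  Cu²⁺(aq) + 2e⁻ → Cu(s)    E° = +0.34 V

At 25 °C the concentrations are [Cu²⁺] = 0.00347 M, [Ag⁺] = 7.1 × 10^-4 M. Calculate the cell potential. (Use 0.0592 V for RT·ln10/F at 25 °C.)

0.346 V

The Ag⁺/Ag couple has the higher reduction potential and acts as the cathode, so E°_cell = +0.80 − (+0.34) = 0.46 V.
Balancing electrons gives n = 2; the reaction quotient is Q = [Cu²⁺]/[Ag⁺]^2 = 6880.
At 25 °C, E = E° − (0.0592/n) log Q = 0.46 − (0.0592/2)(3.838) = 0.460 − 0.114 = 0.346 V.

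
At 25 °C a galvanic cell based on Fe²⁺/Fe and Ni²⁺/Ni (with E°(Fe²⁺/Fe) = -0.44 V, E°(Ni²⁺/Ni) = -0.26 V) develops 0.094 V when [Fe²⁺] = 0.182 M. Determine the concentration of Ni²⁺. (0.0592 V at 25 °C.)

2.3 × 10^-4 M

From the Nernst equation, log Q = n(E° − E)/0.0592 = 2(0.18 − 0.094)/0.0592 = 2.905, so Q = 804.
With Q = [Fe²⁺]/[Ni²⁺] and the known concentrations, [Ni²⁺] in the denominator gives [Ni²⁺] = 2.3 × 10^-4 M.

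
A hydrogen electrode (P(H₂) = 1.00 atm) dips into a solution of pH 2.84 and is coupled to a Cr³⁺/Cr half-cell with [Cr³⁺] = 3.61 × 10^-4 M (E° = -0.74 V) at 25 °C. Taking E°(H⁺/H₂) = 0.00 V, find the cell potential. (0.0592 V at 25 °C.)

The hydrogen couple is the cathode, so E°_cell = 0.74 V; n = 6.
[H⁺] = 10^(−2.84) = 0.0014 M, and Q = [Cr³⁺]^2·P(H₂)^3 / [H⁺]^6 = 1.43 × 10^10.
E = E° − (0.0592/6) log Q = 0.74 − (0.0592/6)(10.155) = 0.640 V.

0.64 V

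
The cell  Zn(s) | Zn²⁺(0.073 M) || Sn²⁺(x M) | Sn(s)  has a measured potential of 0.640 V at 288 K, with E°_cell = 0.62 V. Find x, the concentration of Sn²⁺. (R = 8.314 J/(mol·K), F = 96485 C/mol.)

From the Nernst equation, ln Q = nF(E° − E)/RT = 2×96485×(0.62 − 0.640)/(8.314×288) = -1.612, so Q = 0.200.
With Q = [Zn²⁺]/[Sn²⁺] and the known concentrations, [Sn²⁺] in the denominator gives [Sn²⁺] = 0.37 M.

0.37 M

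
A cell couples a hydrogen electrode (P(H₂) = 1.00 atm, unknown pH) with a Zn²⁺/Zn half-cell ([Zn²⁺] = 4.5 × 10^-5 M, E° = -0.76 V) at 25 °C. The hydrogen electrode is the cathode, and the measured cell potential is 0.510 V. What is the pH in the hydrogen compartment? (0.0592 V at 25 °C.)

E°_cell = 0.76 V and n = 2.
log Q = n(E° − E)/0.0592 = 2×(0.76 − 0.510)/0.0592 = 8.446.
With Q = [Zn²⁺]·P(H₂) / [H⁺]^2, solving for [H⁺] gives log[H⁺] = -6.396, so pH = 6.40.

pH = 6.40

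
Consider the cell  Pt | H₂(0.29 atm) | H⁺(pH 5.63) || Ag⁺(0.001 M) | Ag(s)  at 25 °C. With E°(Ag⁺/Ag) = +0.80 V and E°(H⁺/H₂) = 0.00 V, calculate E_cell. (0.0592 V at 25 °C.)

0.94 V

The Ag⁺/Ag couple is the cathode, so E°_cell = 0.80 V; n = 2.
[H⁺] = 10^(−5.63) = 2.3 × 10^-6 M, and Q = [H⁺]^2 / ([Ag⁺]^2·P(H₂)) = 1.89 × 10^-5.
E = E° − (0.0592/2) log Q = 0.80 − (0.0592/2)(-4.722) = 0.940 V.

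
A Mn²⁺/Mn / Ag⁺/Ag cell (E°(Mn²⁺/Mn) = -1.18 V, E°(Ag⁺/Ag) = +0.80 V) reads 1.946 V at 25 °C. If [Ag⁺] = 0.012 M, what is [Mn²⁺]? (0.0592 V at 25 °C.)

From the Nernst equation, log Q = n(E° − E)/0.0592 = 2(1.98 − 1.946)/0.0592 = 1.149, so Q = 14.1.
With Q = [Mn²⁺]/[Ag⁺]^2 and the known concentrations, [Mn²⁺] in the numerator gives [Mn²⁺] = 0.002 M.

0.002 M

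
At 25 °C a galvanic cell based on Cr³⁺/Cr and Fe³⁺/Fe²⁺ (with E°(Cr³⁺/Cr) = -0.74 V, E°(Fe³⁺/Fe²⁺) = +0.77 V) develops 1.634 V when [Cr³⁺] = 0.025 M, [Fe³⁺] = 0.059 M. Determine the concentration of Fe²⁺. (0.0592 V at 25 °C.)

From the Nernst equation, log Q = n(E° − E)/0.0592 = 3(1.51 − 1.634)/0.0592 = -6.284, so Q = 5.2 × 10^-7.
With Q = [Cr³⁺]·[Fe²⁺]^3/[Fe³⁺]^3 and the known concentrations, [Fe²⁺]^3 in the numerator gives [Fe²⁺] = 0.0016 M.

0.0016 M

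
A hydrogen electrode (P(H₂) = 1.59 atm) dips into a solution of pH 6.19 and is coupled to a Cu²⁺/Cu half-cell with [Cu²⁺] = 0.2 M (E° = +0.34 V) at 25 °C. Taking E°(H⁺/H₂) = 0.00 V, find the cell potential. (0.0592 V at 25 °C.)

0.69 V

The Cu²⁺/Cu couple is the cathode, so E°_cell = 0.34 V; n = 2.
[H⁺] = 10^(−6.19) = 6.5 × 10^-7 M, and Q = [H⁺]^2 / ([Cu²⁺]·P(H₂)) = 1.31 × 10^-12.
E = E° − (0.0592/2) log Q = 0.34 − (0.0592/2)(-11.882) = 0.692 V.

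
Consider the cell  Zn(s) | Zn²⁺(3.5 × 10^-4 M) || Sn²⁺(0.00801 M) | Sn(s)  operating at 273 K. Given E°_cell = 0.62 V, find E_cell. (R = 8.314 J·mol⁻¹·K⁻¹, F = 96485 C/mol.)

Balancing electrons gives n = 2; the reaction quotient is Q = [Zn²⁺]/[Sn²⁺] = 0.0437.
E = E° − (RT/nF) ln Q = 0.62 − (8.314×273)/(2×96485) × (-3.131) = 0.620 + 0.037 = 0.657 V.

0.657 V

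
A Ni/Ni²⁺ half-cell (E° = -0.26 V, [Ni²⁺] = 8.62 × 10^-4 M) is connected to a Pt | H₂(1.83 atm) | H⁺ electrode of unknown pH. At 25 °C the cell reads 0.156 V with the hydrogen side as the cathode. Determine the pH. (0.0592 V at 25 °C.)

pH = 3.16

E°_cell = 0.26 V and n = 2.
log Q = n(E° − E)/0.0592 = 2×(0.26 − 0.156)/0.0592 = 3.514.
With Q = [Ni²⁺]·P(H₂) / [H⁺]^2, solving for [H⁺] gives log[H⁺] = -3.158, so pH = 3.16.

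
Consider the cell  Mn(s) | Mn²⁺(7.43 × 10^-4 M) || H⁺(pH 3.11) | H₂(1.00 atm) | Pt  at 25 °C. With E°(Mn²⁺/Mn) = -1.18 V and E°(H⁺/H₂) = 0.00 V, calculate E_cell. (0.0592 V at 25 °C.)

The hydrogen couple is the cathode, so E°_cell = 1.18 V; n = 2.
[H⁺] = 10^(−3.11) = 7.8 × 10^-4 M, and Q = [Mn²⁺]·P(H₂) / [H⁺]^2 = 1230.
E = E° − (0.0592/2) log Q = 1.18 − (0.0592/2)(3.091) = 1.089 V.

1.09 V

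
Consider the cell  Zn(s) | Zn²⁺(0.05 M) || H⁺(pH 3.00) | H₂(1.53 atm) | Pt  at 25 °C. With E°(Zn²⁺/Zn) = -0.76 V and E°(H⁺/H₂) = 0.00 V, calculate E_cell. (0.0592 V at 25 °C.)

0.62 V

The hydrogen couple is the cathode, so E°_cell = 0.76 V; n = 2.
[H⁺] = 10^(−3.00) = 0.0010 M, and Q = [Zn²⁺]·P(H₂) / [H⁺]^2 = 7.65 × 10^4.
E = E° − (0.0592/2) log Q = 0.76 − (0.0592/2)(4.884) = 0.615 V.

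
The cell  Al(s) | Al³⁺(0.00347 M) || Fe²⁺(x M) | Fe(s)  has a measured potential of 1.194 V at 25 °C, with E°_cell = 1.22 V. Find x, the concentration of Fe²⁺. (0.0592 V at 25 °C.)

From the Nernst equation, log Q = n(E° − E)/0.0592 = 6(1.22 − 1.194)/0.0592 = 2.635, so Q = 432.
With Q = [Al³⁺]^2/[Fe²⁺]^3 and the known concentrations, [Fe²⁺]^3 in the denominator gives [Fe²⁺] = 0.003 M.

0.003 M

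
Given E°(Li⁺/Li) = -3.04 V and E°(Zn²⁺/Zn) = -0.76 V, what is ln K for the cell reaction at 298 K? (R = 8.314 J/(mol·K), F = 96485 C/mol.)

E°_cell = -0.76 − (-3.04) = 2.28 V, with n = 2 electrons transferred.
At equilibrium E = 0, so the Nernst equation gives ln K = nFE°/RT = (2)(96485)(2.28)/((8.314)(298)) = 177.58.

ln K = 177.6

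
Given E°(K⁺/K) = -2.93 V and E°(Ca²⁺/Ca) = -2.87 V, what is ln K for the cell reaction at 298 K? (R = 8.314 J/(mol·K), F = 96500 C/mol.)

E°_cell = -2.87 − (-2.93) = 0.06 V, with n = 2 electrons transferred.
At equilibrium E = 0, so the Nernst equation gives ln K = nFE°/RT = (2)(96500)(0.06)/((8.314)(298)) = 4.67.

ln K = 4.7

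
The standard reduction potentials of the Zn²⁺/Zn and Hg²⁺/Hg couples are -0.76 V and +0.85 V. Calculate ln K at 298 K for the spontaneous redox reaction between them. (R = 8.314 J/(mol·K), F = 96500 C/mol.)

E°_cell = +0.85 − (-0.76) = 1.61 V, with n = 2 electrons transferred.
At equilibrium E = 0, so the Nernst equation gives ln K = nFE°/RT = (2)(96500)(1.61)/((8.314)(298)) = 125.42.

ln K = 125.4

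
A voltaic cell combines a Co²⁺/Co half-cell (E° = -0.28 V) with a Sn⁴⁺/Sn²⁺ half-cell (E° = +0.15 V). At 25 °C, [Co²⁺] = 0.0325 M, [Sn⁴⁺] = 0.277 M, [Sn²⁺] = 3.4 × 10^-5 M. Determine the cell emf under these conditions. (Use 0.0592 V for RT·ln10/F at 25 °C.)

The Sn⁴⁺/Sn²⁺ couple has the higher reduction potential and acts as the cathode, so E°_cell = +0.15 − (-0.28) = 0.43 V.
Balancing electrons gives n = 2; the reaction quotient is Q = [Co²⁺]·[Sn²⁺]/[Sn⁴⁺] = 3.99 × 10^-6.
At 25 °C, E = E° − (0.0592/n) log Q = 0.43 − (0.0592/2)(-5.399) = 0.430 + 0.160 = 0.590 V.

0.590 V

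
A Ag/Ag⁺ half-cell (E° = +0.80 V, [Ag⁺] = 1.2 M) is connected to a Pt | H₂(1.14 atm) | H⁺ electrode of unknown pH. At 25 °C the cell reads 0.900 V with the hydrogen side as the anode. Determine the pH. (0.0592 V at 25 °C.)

pH = 1.58

E°_cell = 0.80 V and n = 2.
log Q = n(E° − E)/0.0592 = 2×(0.80 − 0.900)/0.0592 = -3.378.
With Q = [H⁺]^2 / ([Ag⁺]^2·P(H₂)), solving for [H⁺] gives log[H⁺] = -1.582, so pH = 1.58.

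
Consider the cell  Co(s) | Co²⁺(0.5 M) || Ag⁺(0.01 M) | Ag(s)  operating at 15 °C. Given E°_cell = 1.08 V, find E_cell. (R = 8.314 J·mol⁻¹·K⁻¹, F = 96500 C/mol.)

Balancing electrons gives n = 2; the reaction quotient is Q = [Co²⁺]/[Ag⁺]^2 = 5000.
E = E° − (RT/nF) ln Q = 1.08 − (8.314×288)/(2×96500) × (8.517) = 1.080 − 0.106 = 0.974 V.

0.974 V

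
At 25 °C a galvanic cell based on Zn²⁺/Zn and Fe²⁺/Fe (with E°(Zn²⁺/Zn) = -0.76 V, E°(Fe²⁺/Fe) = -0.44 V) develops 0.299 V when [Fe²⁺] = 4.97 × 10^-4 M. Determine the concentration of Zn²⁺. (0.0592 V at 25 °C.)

0.0025 M

From the Nernst equation, log Q = n(E° − E)/0.0592 = 2(0.32 − 0.299)/0.0592 = 0.709, so Q = 5.12.
With Q = [Zn²⁺]/[Fe²⁺] and the known concentrations, [Zn²⁺] in the numerator gives [Zn²⁺] = 0.0025 M.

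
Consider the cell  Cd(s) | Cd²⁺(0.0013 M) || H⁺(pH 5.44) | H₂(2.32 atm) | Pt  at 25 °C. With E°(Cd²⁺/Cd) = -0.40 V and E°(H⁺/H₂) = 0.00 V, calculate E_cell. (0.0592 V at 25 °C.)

0.15 V

The hydrogen couple is the cathode, so E°_cell = 0.40 V; n = 2.
[H⁺] = 10^(−5.44) = 3.6 × 10^-6 M, and Q = [Cd²⁺]·P(H₂) / [H⁺]^2 = 2.29 × 10^8.
E = E° − (0.0592/2) log Q = 0.40 − (0.0592/2)(8.359) = 0.153 V.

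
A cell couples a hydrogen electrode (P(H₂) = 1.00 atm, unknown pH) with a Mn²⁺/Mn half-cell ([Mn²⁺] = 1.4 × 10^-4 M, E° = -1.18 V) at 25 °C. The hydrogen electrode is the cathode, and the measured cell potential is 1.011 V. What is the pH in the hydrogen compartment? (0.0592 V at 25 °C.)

pH = 4.78

E°_cell = 1.18 V and n = 2.
log Q = n(E° − E)/0.0592 = 2×(1.18 − 1.011)/0.0592 = 5.709.
With Q = [Mn²⁺]·P(H₂) / [H⁺]^2, solving for [H⁺] gives log[H⁺] = -4.782, so pH = 4.78.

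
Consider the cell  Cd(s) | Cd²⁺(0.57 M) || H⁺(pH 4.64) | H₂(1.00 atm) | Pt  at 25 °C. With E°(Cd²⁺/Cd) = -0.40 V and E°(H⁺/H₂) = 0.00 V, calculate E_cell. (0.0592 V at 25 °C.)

0.13 V

The hydrogen couple is the cathode, so E°_cell = 0.40 V; n = 2.
[H⁺] = 10^(−4.64) = 2.3 × 10^-5 M, and Q = [Cd²⁺]·P(H₂) / [H⁺]^2 = 1.09 × 10^9.
E = E° − (0.0592/2) log Q = 0.40 − (0.0592/2)(9.036) = 0.133 V.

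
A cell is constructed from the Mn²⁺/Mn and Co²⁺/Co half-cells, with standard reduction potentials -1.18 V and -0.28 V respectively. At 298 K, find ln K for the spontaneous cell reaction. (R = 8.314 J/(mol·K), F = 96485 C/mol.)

ln K = 70.1

E°_cell = -0.28 − (-1.18) = 0.90 V, with n = 2 electrons transferred.
At equilibrium E = 0, so the Nernst equation gives ln K = nFE°/RT = (2)(96485)(0.90)/((8.314)(298)) = 70.10.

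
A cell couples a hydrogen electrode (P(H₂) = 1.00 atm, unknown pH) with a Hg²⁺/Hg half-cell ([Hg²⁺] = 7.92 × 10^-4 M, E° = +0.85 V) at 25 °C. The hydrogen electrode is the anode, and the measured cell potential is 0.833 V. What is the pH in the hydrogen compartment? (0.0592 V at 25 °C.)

pH = 1.26

E°_cell = 0.85 V and n = 2.
log Q = n(E° − E)/0.0592 = 2×(0.85 − 0.833)/0.0592 = 0.574.
With Q = [H⁺]^2 / ([Hg²⁺]·P(H₂)), solving for [H⁺] gives log[H⁺] = -1.263, so pH = 1.26.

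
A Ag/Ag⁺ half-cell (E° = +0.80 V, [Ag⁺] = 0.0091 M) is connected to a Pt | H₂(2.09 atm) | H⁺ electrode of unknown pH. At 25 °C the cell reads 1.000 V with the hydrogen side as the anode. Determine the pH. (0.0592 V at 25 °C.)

pH = 5.26

E°_cell = 0.80 V and n = 2.
log Q = n(E° − E)/0.0592 = 2×(0.80 − 1.000)/0.0592 = -6.757.
With Q = [H⁺]^2 / ([Ag⁺]^2·P(H₂)), solving for [H⁺] gives log[H⁺] = -5.259, so pH = 5.26.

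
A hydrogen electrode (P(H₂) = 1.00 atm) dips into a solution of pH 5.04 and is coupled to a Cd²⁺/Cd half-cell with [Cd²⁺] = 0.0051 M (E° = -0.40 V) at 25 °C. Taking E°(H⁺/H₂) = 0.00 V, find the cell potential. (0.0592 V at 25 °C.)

0.17 V

The hydrogen couple is the cathode, so E°_cell = 0.40 V; n = 2.
[H⁺] = 10^(−5.04) = 9.1 × 10^-6 M, and Q = [Cd²⁺]·P(H₂) / [H⁺]^2 = 6.13 × 10^7.
E = E° − (0.0592/2) log Q = 0.40 − (0.0592/2)(7.788) = 0.169 V.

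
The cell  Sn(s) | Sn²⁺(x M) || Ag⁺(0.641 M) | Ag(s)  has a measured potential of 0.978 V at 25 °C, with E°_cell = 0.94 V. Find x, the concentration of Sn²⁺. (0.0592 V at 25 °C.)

From the Nernst equation, log Q = n(E° − E)/0.0592 = 2(0.94 − 0.978)/0.0592 = -1.284, so Q = 0.0520.
With Q = [Sn²⁺]/[Ag⁺]^2 and the known concentrations, [Sn²⁺] in the numerator gives [Sn²⁺] = 0.021 M.

0.021 M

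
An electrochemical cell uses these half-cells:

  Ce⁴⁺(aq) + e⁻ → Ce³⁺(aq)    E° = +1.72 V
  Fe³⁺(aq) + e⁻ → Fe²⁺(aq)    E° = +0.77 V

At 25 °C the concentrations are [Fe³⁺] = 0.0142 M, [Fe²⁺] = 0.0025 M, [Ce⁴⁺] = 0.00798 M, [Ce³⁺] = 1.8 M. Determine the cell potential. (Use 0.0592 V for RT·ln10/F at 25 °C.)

The Ce⁴⁺/Ce³⁺ couple has the higher reduction potential and acts as the cathode, so E°_cell = +1.72 − (+0.77) = 0.95 V.
Balancing electrons gives n = 1; the reaction quotient is Q = [Fe³⁺]·[Ce³⁺]/([Fe²⁺]·[Ce⁴⁺]) = 1280.
At 25 °C, E = E° − (0.0592/n) log Q = 0.95 − (0.0592/1)(3.108) = 0.950 − 0.184 = 0.766 V.

0.766 V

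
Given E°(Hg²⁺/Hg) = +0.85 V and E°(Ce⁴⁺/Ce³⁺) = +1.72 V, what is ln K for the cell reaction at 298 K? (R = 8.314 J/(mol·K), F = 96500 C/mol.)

ln K = 67.8

E°_cell = +1.72 − (+0.85) = 0.87 V, with n = 2 electrons transferred.
At equilibrium E = 0, so the Nernst equation gives ln K = nFE°/RT = (2)(96500)(0.87)/((8.314)(298)) = 67.77.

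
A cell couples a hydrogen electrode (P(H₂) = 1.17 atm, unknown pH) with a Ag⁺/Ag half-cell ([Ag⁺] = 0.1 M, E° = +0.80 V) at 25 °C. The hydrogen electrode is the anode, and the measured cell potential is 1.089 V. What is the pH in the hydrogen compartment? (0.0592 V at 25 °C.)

E°_cell = 0.80 V and n = 2.
log Q = n(E° − E)/0.0592 = 2×(0.80 − 1.089)/0.0592 = -9.764.
With Q = [H⁺]^2 / ([Ag⁺]^2·P(H₂)), solving for [H⁺] gives log[H⁺] = -5.848, so pH = 5.85.

pH = 5.85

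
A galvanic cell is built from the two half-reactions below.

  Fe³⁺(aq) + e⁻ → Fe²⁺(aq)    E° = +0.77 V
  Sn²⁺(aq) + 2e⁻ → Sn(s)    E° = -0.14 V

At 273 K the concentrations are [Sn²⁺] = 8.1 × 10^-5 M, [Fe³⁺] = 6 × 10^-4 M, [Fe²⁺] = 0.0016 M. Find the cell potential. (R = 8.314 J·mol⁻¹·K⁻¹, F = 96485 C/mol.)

The Fe³⁺/Fe²⁺ couple has the higher reduction potential and acts as the cathode, so E°_cell = +0.77 − (-0.14) = 0.91 V.
Balancing electrons gives n = 2; the reaction quotient is Q = [Sn²⁺]·[Fe²⁺]^2/[Fe³⁺]^2 = 5.76 × 10^-4.
E = E° − (RT/nF) ln Q = 0.91 − (8.314×273)/(2×96485) × (-7.459) = 0.910 + 0.088 = 0.998 V.

0.998 V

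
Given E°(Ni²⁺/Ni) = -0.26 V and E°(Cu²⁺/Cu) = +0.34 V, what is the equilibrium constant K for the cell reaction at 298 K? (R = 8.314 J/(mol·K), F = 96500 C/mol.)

E°_cell = +0.34 − (-0.26) = 0.60 V, with n = 2 electrons transferred.
At equilibrium E = 0, so the Nernst equation gives ln K = nFE°/RT = (2)(96500)(0.60)/((8.314)(298)) = 46.74.
K = e^46.74 = 2 × 10^20.

2 × 10^20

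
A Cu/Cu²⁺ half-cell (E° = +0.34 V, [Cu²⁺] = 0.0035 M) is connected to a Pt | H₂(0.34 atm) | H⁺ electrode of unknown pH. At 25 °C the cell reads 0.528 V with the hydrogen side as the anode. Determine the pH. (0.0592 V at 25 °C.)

E°_cell = 0.34 V and n = 2.
log Q = n(E° − E)/0.0592 = 2×(0.34 − 0.528)/0.0592 = -6.351.
With Q = [H⁺]^2 / ([Cu²⁺]·P(H₂)), solving for [H⁺] gives log[H⁺] = -4.638, so pH = 4.64.

pH = 4.64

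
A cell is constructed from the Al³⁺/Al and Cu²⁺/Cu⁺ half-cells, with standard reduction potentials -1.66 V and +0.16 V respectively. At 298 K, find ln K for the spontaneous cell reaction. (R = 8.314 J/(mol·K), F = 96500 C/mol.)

ln K = 212.7

E°_cell = +0.16 − (-1.66) = 1.82 V, with n = 3 electrons transferred.
At equilibrium E = 0, so the Nernst equation gives ln K = nFE°/RT = (3)(96500)(1.82)/((8.314)(298)) = 212.66.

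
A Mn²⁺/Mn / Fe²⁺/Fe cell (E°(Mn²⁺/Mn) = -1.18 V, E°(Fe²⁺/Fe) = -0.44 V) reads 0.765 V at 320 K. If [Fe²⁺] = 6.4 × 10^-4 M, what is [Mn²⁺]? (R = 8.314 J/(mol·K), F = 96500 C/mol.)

1 × 10^-4 M

From the Nernst equation, ln Q = nF(E° − E)/RT = 2×96500×(0.74 − 0.765)/(8.314×320) = -1.814, so Q = 0.163.
With Q = [Mn²⁺]/[Fe²⁺] and the known concentrations, [Mn²⁺] in the numerator gives [Mn²⁺] = 1 × 10^-4 M.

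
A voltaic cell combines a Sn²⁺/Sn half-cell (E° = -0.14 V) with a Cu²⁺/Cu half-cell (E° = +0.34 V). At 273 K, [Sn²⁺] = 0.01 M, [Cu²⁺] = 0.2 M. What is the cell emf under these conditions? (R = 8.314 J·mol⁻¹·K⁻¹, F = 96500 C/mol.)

0.515 V

The Cu²⁺/Cu couple has the higher reduction potential and acts as the cathode, so E°_cell = +0.34 − (-0.14) = 0.48 V.
Balancing electrons gives n = 2; the reaction quotient is Q = [Sn²⁺]/[Cu²⁺] = 0.0500.
E = E° − (RT/nF) ln Q = 0.48 − (8.314×273)/(2×96500) × (-2.996) = 0.480 + 0.035 = 0.515 V.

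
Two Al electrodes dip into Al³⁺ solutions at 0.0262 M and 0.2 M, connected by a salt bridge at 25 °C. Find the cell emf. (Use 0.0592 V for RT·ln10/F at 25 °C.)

Both half-cells are Al³⁺/Al, so E°_cell = 0. The concentrated side is the cathode; the cell reaction moves Al³⁺ from high to low concentration with n = 3.
Q = [Al³⁺]_dilute/[Al³⁺]_conc = 0.0262/0.2 = 0.131.
E = 0 − (0.0592/3) log Q = −(0.0592/3)(-0.883) = 0.0174 V.

0.017 V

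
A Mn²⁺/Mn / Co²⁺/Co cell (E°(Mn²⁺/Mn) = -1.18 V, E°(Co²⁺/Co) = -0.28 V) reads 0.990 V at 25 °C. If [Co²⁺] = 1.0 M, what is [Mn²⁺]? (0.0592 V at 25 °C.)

9.1 × 10^-4 M

From the Nernst equation, log Q = n(E° − E)/0.0592 = 2(0.90 − 0.990)/0.0592 = -3.041, so Q = 9.11 × 10^-4.
With Q = [Mn²⁺]/[Co²⁺] and the known concentrations, [Mn²⁺] in the numerator gives [Mn²⁺] = 9.1 × 10^-4 M.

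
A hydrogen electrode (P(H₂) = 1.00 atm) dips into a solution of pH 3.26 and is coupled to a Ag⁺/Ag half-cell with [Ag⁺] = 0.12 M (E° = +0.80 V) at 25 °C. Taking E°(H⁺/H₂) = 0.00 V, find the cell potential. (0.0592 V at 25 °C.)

0.94 V

The Ag⁺/Ag couple is the cathode, so E°_cell = 0.80 V; n = 2.
[H⁺] = 10^(−3.26) = 5.5 × 10^-4 M, and Q = [H⁺]^2 / ([Ag⁺]^2·P(H₂)) = 2.1 × 10^-5.
E = E° − (0.0592/2) log Q = 0.80 − (0.0592/2)(-4.678) = 0.938 V.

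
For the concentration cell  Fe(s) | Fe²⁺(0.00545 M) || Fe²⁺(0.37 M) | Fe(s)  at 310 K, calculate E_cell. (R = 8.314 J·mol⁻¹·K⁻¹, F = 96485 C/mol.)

Both half-cells are Fe²⁺/Fe, so E°_cell = 0. The concentrated side is the cathode; the cell reaction moves Fe²⁺ from high to low concentration with n = 2.
Q = [Fe²⁺]_dilute/[Fe²⁺]_conc = 0.00545/0.37 = 0.0147.
E = 0 − (RT/nF) ln Q = −((8.314×310)/(2×96485))(-4.218) = 0.0563 V.

0.056 V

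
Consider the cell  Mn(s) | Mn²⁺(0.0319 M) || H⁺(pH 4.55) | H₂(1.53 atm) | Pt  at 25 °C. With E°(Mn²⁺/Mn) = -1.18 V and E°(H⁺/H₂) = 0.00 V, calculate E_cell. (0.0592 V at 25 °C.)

The hydrogen couple is the cathode, so E°_cell = 1.18 V; n = 2.
[H⁺] = 10^(−4.55) = 2.8 × 10^-5 M, and Q = [Mn²⁺]·P(H₂) / [H⁺]^2 = 6.14 × 10^7.
E = E° − (0.0592/2) log Q = 1.18 − (0.0592/2)(7.788) = 0.949 V.

0.95 V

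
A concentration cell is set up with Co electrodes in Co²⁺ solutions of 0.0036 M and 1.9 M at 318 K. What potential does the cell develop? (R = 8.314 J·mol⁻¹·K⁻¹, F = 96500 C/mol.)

0.086 V

Both half-cells are Co²⁺/Co, so E°_cell = 0. The concentrated side is the cathode; the cell reaction moves Co²⁺ from high to low concentration with n = 2.
Q = [Co²⁺]_dilute/[Co²⁺]_conc = 0.0036/1.9 = 0.00189.
E = 0 − (RT/nF) ln Q = −((8.314×318)/(2×96500))(-6.269) = 0.0859 V.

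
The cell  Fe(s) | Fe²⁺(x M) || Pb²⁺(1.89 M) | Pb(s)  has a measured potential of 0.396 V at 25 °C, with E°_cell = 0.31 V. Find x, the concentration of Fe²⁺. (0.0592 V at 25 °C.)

0.0023 M

From the Nernst equation, log Q = n(E° − E)/0.0592 = 2(0.31 − 0.396)/0.0592 = -2.905, so Q = 0.00124.
With Q = [Fe²⁺]/[Pb²⁺] and the known concentrations, [Fe²⁺] in the numerator gives [Fe²⁺] = 0.0023 M.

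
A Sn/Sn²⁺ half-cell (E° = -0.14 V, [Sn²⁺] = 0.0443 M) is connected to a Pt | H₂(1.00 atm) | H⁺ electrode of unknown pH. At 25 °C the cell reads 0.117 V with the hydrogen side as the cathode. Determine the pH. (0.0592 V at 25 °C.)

pH = 1.07

E°_cell = 0.14 V and n = 2.
log Q = n(E° − E)/0.0592 = 2×(0.14 − 0.117)/0.0592 = 0.777.
With Q = [Sn²⁺]·P(H₂) / [H⁺]^2, solving for [H⁺] gives log[H⁺] = -1.065, so pH = 1.07.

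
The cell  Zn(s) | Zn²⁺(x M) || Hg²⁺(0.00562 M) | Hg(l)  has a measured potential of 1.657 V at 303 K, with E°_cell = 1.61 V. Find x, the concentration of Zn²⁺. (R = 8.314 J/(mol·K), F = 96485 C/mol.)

From the Nernst equation, ln Q = nF(E° − E)/RT = 2×96485×(1.61 − 1.657)/(8.314×303) = -3.600, so Q = 0.0273.
With Q = [Zn²⁺]/[Hg²⁺] and the known concentrations, [Zn²⁺] in the numerator gives [Zn²⁺] = 1.5 × 10^-4 M.

1.5 × 10^-4 M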